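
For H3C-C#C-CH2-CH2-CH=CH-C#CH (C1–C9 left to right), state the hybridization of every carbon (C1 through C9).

C1: 4 σ bonds — 4 electron domains, sp3.
C2 — 2 σ bonds, plus two π bonds. Steric number 2, so sp.
C3 is sp: 2 σ bonds, plus two π bonds, 2 electron-density regions.
C4 carries 4 σ bonds, giving a steric number of 4, so it is sp3.
C5 has 4 σ bonds: steric number 4 → sp3.
C6 carries 3 σ bonds, plus one π bond, giving a steric number of 3, so it is sp2.
C7 is sp2: 3 σ bonds, plus one π bond, 3 electron-density regions.
C8 (2 σ bonds, plus two π bonds) has steric number 2: sp.
C9 — 2 σ bonds, plus two π bonds. Steric number 2, so sp.

C1 sp3, C2 sp, C3 sp, C4 sp3, C5 sp3, C6 sp2, C7 sp2, C8 sp, C9 sp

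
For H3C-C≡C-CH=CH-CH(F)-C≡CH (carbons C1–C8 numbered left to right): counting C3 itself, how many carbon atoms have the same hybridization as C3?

C3 is sp (two π bonds).
C1: sp3
C2: sp ✓
C3: sp ✓
C4: sp2
C5: sp2
C6: sp3
C7: sp ✓
C8: sp ✓
4 carbons are sp.

4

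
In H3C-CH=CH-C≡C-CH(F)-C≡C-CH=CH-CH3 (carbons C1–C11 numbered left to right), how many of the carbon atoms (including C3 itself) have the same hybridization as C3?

4

C3 is sp2 (one π bond).
C1: sp3
C2: sp2 ✓
C3: sp2 ✓
C4: sp
C5: sp
C6: sp3
C7: sp
C8: sp
C9: sp2 ✓
C10: sp2 ✓
C11: sp3
4 carbons are sp2.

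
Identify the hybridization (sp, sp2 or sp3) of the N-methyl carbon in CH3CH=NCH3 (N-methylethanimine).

The N-methyl carbon has 4 σ bonds: steric number 4 → sp3.

sp^3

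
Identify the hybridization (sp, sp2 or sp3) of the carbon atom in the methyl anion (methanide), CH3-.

sp3

Three σ bonds + one lone pair = steric number 4 → sp3, pyramidal.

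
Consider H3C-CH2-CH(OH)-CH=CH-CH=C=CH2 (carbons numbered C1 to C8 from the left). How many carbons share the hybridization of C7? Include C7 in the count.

1

C7 is sp (two π bonds).
C1: sp3
C2: sp3
C3: sp3
C4: sp2
C5: sp2
C6: sp2
C7: sp ✓
C8: sp2
1 carbon is sp.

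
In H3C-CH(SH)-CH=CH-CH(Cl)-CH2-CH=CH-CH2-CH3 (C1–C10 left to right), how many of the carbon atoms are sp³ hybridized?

6

C1: sp3 ✓
C2: sp3 ✓
C3: sp2
C4: sp2
C5: sp3 ✓
C6: sp3 ✓
C7: sp2
C8: sp2
C9: sp3 ✓
C10: sp3 ✓
C1, C2, C5, C6, C9, C10 → 6 sp3 carbons.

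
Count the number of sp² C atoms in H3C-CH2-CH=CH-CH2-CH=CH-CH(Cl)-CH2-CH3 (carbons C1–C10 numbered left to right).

C1: sp3
C2: sp3
C3: sp2 ✓
C4: sp2 ✓
C5: sp3
C6: sp2 ✓
C7: sp2 ✓
C8: sp3
C9: sp3
C10: sp3
C3, C4, C6, C7 → 4 sp2 carbons.

4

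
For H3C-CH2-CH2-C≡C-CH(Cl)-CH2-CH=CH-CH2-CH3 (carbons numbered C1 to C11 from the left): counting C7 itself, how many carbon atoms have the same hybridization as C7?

7

C7 is sp3 (only σ bonds).
C1: sp3 ✓
C2: sp3 ✓
C3: sp3 ✓
C4: sp
C5: sp
C6: sp3 ✓
C7: sp3 ✓
C8: sp2
C9: sp2
C10: sp3 ✓
C11: sp3 ✓
7 carbons are sp3.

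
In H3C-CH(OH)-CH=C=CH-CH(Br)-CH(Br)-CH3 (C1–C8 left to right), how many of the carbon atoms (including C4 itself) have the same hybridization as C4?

1

C4 is sp (two π bonds).
C1: sp3
C2: sp3
C3: sp2
C4: sp ✓
C5: sp2
C6: sp3
C7: sp3
C8: sp3
1 carbon is sp.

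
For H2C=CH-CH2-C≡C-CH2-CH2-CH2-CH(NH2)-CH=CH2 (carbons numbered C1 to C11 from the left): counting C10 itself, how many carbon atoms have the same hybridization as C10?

C10 is sp2 (one π bond).
C1: sp2 ✓
C2: sp2 ✓
C3: sp3
C4: sp
C5: sp
C6: sp3
C7: sp3
C8: sp3
C9: sp3
C10: sp2 ✓
C11: sp2 ✓
4 carbons are sp2.

4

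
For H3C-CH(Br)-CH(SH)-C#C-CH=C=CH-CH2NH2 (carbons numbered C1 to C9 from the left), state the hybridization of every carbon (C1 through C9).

C1: 4 σ bonds — 4 electron domains, sp3.
C2: 4 σ bonds — 4 electron domains, sp3.
C3 is sp3: 4 σ bonds, 4 electron-density regions.
C4 has 2 σ bonds, plus two π bonds: steric number 2 → sp.
C5 has 2 σ bonds, plus two π bonds: steric number 2 → sp.
C6 carries 3 σ bonds, plus one π bond, giving a steric number of 3, so it is sp2.
C7 (2 σ bonds, plus two π bonds) has steric number 2: sp.
C8 is sp2: 3 σ bonds, plus one π bond, 3 electron-density regions.
C9 — 4 σ bonds. Steric number 4, so sp3.

C1 sp3, C2 sp3, C3 sp3, C4 sp, C5 sp, C6 sp2, C7 sp, C8 sp2, C9 sp3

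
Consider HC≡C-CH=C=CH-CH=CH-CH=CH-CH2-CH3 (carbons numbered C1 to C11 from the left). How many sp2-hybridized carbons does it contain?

C1: sp
C2: sp
C3: sp2 ✓
C4: sp
C5: sp2 ✓
C6: sp2 ✓
C7: sp2 ✓
C8: sp2 ✓
C9: sp2 ✓
C10: sp3
C11: sp3
C3, C5, C6, C7, C8, C9 → 6 sp2 carbons.

6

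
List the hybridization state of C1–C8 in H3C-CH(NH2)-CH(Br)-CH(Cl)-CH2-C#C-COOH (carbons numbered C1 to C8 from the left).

C1 sp3, C2 sp3, C3 sp3, C4 sp3, C5 sp3, C6 sp, C7 sp, C8 sp2

C1: 4 σ bonds — 4 electron domains, sp3.
C2 carries 4 σ bonds, giving a steric number of 4, so it is sp3.
C3: 4 σ bonds; 4 regions of electron density → sp3.
C4 has 4 σ bonds: steric number 4 → sp3.
C5: 4 σ bonds; 4 regions of electron density → sp3.
C6 has 2 σ bonds, plus two π bonds: steric number 2 → sp.
C7: 2 σ bonds, plus two π bonds; 2 regions of electron density → sp.
C8 (3 σ bonds, plus one π bond) has steric number 3: sp2.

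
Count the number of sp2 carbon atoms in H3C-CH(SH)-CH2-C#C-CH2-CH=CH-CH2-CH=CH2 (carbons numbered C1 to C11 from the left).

C1: sp3
C2: sp3
C3: sp3
C4: sp
C5: sp
C6: sp3
C7: sp2 ✓
C8: sp2 ✓
C9: sp3
C10: sp2 ✓
C11: sp2 ✓
C7, C8, C10, C11 → 4 sp2 carbons.

4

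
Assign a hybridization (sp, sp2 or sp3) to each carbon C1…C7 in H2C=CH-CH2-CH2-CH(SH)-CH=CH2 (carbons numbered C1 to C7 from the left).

C1 sp2, C2 sp2, C3 sp3, C4 sp3, C5 sp3, C6 sp2, C7 sp2

C1: 3 σ bonds, plus one π bond — 3 electron domains, sp2.
C2 carries 3 σ bonds, plus one π bond, giving a steric number of 3, so it is sp2.
C3 carries 4 σ bonds, giving a steric number of 4, so it is sp3.
C4 carries 4 σ bonds, giving a steric number of 4, so it is sp3.
C5: 4 σ bonds — 4 electron domains, sp3.
C6 carries 3 σ bonds, plus one π bond, giving a steric number of 3, so it is sp2.
C7: 3 σ bonds, plus one π bond — 3 electron domains, sp2.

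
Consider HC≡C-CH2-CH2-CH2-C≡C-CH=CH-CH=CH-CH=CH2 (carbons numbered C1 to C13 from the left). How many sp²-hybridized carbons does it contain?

6

C1: sp
C2: sp
C3: sp3
C4: sp3
C5: sp3
C6: sp
C7: sp
C8: sp2 ✓
C9: sp2 ✓
C10: sp2 ✓
C11: sp2 ✓
C12: sp2 ✓
C13: sp2 ✓
C8, C9, C10, C11, C12, C13 → 6 sp2 carbons.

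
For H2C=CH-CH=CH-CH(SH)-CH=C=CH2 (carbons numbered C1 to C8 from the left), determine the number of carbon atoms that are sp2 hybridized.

C1: sp2 ✓
C2: sp2 ✓
C3: sp2 ✓
C4: sp2 ✓
C5: sp3
C6: sp2 ✓
C7: sp
C8: sp2 ✓
C1, C2, C3, C4, C6, C8 → 6 sp2 carbons.

6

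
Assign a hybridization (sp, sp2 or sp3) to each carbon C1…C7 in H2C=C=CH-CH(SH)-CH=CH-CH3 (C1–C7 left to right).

C1 sp2, C2 sp, C3 sp2, C4 sp3, C5 sp2, C6 sp2, C7 sp3

C1 is sp2: 3 σ bonds, plus one π bond, 3 electron-density regions.
C2: 2 σ bonds, plus two π bonds — 2 electron domains, sp.
C3: 3 σ bonds, plus one π bond; 3 regions of electron density → sp2.
C4 carries 4 σ bonds, giving a steric number of 4, so it is sp3.
C5: 3 σ bonds, plus one π bond; 3 regions of electron density → sp2.
C6 (3 σ bonds, plus one π bond) has steric number 3: sp2.
C7 has 4 σ bonds: steric number 4 → sp3.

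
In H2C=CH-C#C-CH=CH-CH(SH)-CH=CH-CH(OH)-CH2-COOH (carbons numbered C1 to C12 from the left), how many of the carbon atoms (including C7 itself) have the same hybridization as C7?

3

C7 is sp3 (only σ bonds).
C1: sp2
C2: sp2
C3: sp
C4: sp
C5: sp2
C6: sp2
C7: sp3 ✓
C8: sp2
C9: sp2
C10: sp3 ✓
C11: sp3 ✓
C12: sp2
3 carbons are sp3.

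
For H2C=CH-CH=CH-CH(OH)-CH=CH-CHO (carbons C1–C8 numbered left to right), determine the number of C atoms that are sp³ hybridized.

C1: sp2
C2: sp2
C3: sp2
C4: sp2
C5: sp3 ✓
C6: sp2
C7: sp2
C8: sp2
C5 → 1 sp3 carbon.

1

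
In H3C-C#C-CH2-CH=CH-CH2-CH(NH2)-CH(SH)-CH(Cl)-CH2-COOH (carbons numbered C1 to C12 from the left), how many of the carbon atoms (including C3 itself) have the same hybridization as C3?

C3 is sp (two π bonds).
C1: sp3
C2: sp ✓
C3: sp ✓
C4: sp3
C5: sp2
C6: sp2
C7: sp3
C8: sp3
C9: sp3
C10: sp3
C11: sp3
C12: sp2
2 carbons are sp.

2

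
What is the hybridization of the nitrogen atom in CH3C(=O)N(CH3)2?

Amide resonance: N lone pair conjugated with C=O → sp2.

sp2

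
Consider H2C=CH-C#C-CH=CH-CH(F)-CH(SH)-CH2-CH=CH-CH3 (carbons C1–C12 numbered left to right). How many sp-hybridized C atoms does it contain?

C1: sp2
C2: sp2
C3: sp ✓
C4: sp ✓
C5: sp2
C6: sp2
C7: sp3
C8: sp3
C9: sp3
C10: sp2
C11: sp2
C12: sp3
C3, C4 → 2 sp carbons.

2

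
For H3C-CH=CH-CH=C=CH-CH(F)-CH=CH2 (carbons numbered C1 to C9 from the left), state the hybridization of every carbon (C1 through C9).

C1 sp3, C2 sp2, C3 sp2, C4 sp2, C5 sp, C6 sp2, C7 sp3, C8 sp2, C9 sp2

C1: 4 σ bonds — 4 electron domains, sp3.
C2 carries 3 σ bonds, plus one π bond, giving a steric number of 3, so it is sp2.
C3 carries 3 σ bonds, plus one π bond, giving a steric number of 3, so it is sp2.
C4 carries 3 σ bonds, plus one π bond, giving a steric number of 3, so it is sp2.
C5 is sp: 2 σ bonds, plus two π bonds, 2 electron-density regions.
C6: 3 σ bonds, plus one π bond — 3 electron domains, sp2.
C7 is sp3: 4 σ bonds, 4 electron-density regions.
C8: 3 σ bonds, plus one π bond — 3 electron domains, sp2.
C9: 3 σ bonds, plus one π bond; 3 regions of electron density → sp2.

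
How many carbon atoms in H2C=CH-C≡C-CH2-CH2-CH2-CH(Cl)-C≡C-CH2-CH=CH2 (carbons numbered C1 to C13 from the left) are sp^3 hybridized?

C1: sp2
C2: sp2
C3: sp
C4: sp
C5: sp3 ✓
C6: sp3 ✓
C7: sp3 ✓
C8: sp3 ✓
C9: sp
C10: sp
C11: sp3 ✓
C12: sp2
C13: sp2
C5, C6, C7, C8, C11 → 5 sp3 carbons.

5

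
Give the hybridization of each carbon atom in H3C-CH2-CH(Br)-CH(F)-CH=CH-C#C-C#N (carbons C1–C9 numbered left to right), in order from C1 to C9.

C1 sp3, C2 sp3, C3 sp3, C4 sp3, C5 sp2, C6 sp2, C7 sp, C8 sp, C9 sp

C1 (4 σ bonds) has steric number 4: sp3.
C2 has 4 σ bonds: steric number 4 → sp3.
C3: 4 σ bonds — 4 electron domains, sp3.
C4 carries 4 σ bonds, giving a steric number of 4, so it is sp3.
C5 (3 σ bonds, plus one π bond) has steric number 3: sp2.
C6 is sp2: 3 σ bonds, plus one π bond, 3 electron-density regions.
C7 (2 σ bonds, plus two π bonds) has steric number 2: sp.
C8 (2 σ bonds, plus two π bonds) has steric number 2: sp.
C9 is sp: 2 σ bonds, plus two π bonds, 2 electron-density regions.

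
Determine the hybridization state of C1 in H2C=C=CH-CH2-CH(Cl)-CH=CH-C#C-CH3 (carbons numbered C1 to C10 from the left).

sp^2

C1: 3 σ bonds, plus one π bond — 3 electron domains, sp2.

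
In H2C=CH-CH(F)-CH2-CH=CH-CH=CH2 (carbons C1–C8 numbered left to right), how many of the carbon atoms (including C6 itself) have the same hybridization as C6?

6

C6 is sp2 (one π bond).
C1: sp2 ✓
C2: sp2 ✓
C3: sp3
C4: sp3
C5: sp2 ✓
C6: sp2 ✓
C7: sp2 ✓
C8: sp2 ✓
6 carbons are sp2.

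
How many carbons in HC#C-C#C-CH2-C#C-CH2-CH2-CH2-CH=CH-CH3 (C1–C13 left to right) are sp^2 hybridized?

2

C1: sp
C2: sp
C3: sp
C4: sp
C5: sp3
C6: sp
C7: sp
C8: sp3
C9: sp3
C10: sp3
C11: sp2 ✓
C12: sp2 ✓
C13: sp3
C11, C12 → 2 sp2 carbons.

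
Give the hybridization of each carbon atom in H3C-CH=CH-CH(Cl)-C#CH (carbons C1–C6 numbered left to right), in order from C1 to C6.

C1 (4 σ bonds) has steric number 4: sp3.
C2 is sp2: 3 σ bonds, plus one π bond, 3 electron-density regions.
C3 is sp2: 3 σ bonds, plus one π bond, 3 electron-density regions.
C4: 4 σ bonds; 4 regions of electron density → sp3.
C5 — 2 σ bonds, plus two π bonds. Steric number 2, so sp.
C6 — 2 σ bonds, plus two π bonds. Steric number 2, so sp.

C1 sp3, C2 sp2, C3 sp2, C4 sp3, C5 sp, C6 sp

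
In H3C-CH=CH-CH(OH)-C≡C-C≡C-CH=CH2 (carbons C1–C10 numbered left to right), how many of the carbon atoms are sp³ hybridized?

C1: sp3 ✓
C2: sp2
C3: sp2
C4: sp3 ✓
C5: sp
C6: sp
C7: sp
C8: sp
C9: sp2
C10: sp2
C1, C4 → 2 sp3 carbons.

2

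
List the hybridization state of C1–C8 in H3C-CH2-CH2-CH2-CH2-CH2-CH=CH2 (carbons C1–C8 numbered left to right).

C1 sp3, C2 sp3, C3 sp3, C4 sp3, C5 sp3, C6 sp3, C7 sp2, C8 sp2

C1: 4 σ bonds; 4 regions of electron density → sp3.
C2 — 4 σ bonds. Steric number 4, so sp3.
C3 (4 σ bonds) has steric number 4: sp3.
C4: 4 σ bonds; 4 regions of electron density → sp3.
C5 is sp3: 4 σ bonds, 4 electron-density regions.
C6 has 4 σ bonds: steric number 4 → sp3.
C7: 3 σ bonds, plus one π bond — 3 electron domains, sp2.
C8 has 3 σ bonds, plus one π bond: steric number 3 → sp2.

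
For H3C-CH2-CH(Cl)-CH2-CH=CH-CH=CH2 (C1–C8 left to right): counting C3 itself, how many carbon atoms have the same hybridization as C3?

C3 is sp3 (only σ bonds).
C1: sp3 ✓
C2: sp3 ✓
C3: sp3 ✓
C4: sp3 ✓
C5: sp2
C6: sp2
C7: sp2
C8: sp2
4 carbons are sp3.

4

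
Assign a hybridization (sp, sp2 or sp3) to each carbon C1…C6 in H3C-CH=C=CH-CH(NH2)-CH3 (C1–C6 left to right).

C1 sp3, C2 sp2, C3 sp, C4 sp2, C5 sp3, C6 sp3

C1 carries 4 σ bonds, giving a steric number of 4, so it is sp3.
C2 has 3 σ bonds, plus one π bond: steric number 3 → sp2.
C3 — 2 σ bonds, plus two π bonds. Steric number 2, so sp.
C4 — 3 σ bonds, plus one π bond. Steric number 3, so sp2.
C5 (4 σ bonds) has steric number 4: sp3.
C6 has 4 σ bonds: steric number 4 → sp3.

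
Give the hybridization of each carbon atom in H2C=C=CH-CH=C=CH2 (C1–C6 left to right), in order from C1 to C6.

C1 sp2, C2 sp, C3 sp2, C4 sp2, C5 sp, C6 sp2

C1 — 3 σ bonds, plus one π bond. Steric number 3, so sp2.
C2 (2 σ bonds, plus two π bonds) has steric number 2: sp.
C3 is sp2: 3 σ bonds, plus one π bond, 3 electron-density regions.
C4 has 3 σ bonds, plus one π bond: steric number 3 → sp2.
C5 — 2 σ bonds, plus two π bonds. Steric number 2, so sp.
C6 carries 3 σ bonds, plus one π bond, giving a steric number of 3, so it is sp2.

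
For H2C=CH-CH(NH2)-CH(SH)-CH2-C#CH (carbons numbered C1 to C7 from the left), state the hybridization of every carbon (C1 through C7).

C1 sp2, C2 sp2, C3 sp3, C4 sp3, C5 sp3, C6 sp, C7 sp

C1 — 3 σ bonds, plus one π bond. Steric number 3, so sp2.
C2: 3 σ bonds, plus one π bond; 3 regions of electron density → sp2.
C3: 4 σ bonds — 4 electron domains, sp3.
C4 is sp3: 4 σ bonds, 4 electron-density regions.
C5 carries 4 σ bonds, giving a steric number of 4, so it is sp3.
C6 is sp: 2 σ bonds, plus two π bonds, 2 electron-density regions.
C7: 2 σ bonds, plus two π bonds — 2 electron domains, sp.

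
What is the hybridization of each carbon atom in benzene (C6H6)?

sp²

Every ring carbon has three σ bonds and contributes one p electron to the aromatic π system.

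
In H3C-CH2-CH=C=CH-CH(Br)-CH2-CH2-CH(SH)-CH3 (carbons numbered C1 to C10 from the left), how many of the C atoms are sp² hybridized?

2

C1: sp3
C2: sp3
C3: sp2 ✓
C4: sp
C5: sp2 ✓
C6: sp3
C7: sp3
C8: sp3
C9: sp3
C10: sp3
C3, C5 → 2 sp2 carbons.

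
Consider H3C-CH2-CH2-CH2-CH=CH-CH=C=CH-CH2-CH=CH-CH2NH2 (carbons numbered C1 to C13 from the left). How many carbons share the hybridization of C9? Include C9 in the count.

6

C9 is sp2 (one π bond).
C1: sp3
C2: sp3
C3: sp3
C4: sp3
C5: sp2 ✓
C6: sp2 ✓
C7: sp2 ✓
C8: sp
C9: sp2 ✓
C10: sp3
C11: sp2 ✓
C12: sp2 ✓
C13: sp3
6 carbons are sp2.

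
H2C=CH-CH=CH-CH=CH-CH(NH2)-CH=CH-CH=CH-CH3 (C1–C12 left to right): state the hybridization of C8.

C8 is sp2: 3 σ bonds, plus one π bond, 3 electron-density regions.

sp^2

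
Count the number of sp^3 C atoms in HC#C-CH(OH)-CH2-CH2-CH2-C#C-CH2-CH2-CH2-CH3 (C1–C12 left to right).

8

C1: sp
C2: sp
C3: sp3 ✓
C4: sp3 ✓
C5: sp3 ✓
C6: sp3 ✓
C7: sp
C8: sp
C9: sp3 ✓
C10: sp3 ✓
C11: sp3 ✓
C12: sp3 ✓
C3, C4, C5, C6, C9, C10, C11, C12 → 8 sp3 carbons.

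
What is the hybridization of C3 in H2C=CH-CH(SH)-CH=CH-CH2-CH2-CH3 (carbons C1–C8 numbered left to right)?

C3 (4 σ bonds) has steric number 4: sp3.

sp^3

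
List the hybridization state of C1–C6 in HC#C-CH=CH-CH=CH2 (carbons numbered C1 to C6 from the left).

C1 — 2 σ bonds, plus two π bonds. Steric number 2, so sp.
C2: 2 σ bonds, plus two π bonds — 2 electron domains, sp.
C3 carries 3 σ bonds, plus one π bond, giving a steric number of 3, so it is sp2.
C4 carries 3 σ bonds, plus one π bond, giving a steric number of 3, so it is sp2.
C5 has 3 σ bonds, plus one π bond: steric number 3 → sp2.
C6 (3 σ bonds, plus one π bond) has steric number 3: sp2.

C1 sp, C2 sp, C3 sp2, C4 sp2, C5 sp2, C6 sp2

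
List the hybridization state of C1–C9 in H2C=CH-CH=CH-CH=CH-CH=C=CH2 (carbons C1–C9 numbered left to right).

C1 carries 3 σ bonds, plus one π bond, giving a steric number of 3, so it is sp2.
C2 carries 3 σ bonds, plus one π bond, giving a steric number of 3, so it is sp2.
C3 (3 σ bonds, plus one π bond) has steric number 3: sp2.
C4 is sp2: 3 σ bonds, plus one π bond, 3 electron-density regions.
C5 — 3 σ bonds, plus one π bond. Steric number 3, so sp2.
C6 — 3 σ bonds, plus one π bond. Steric number 3, so sp2.
C7 carries 3 σ bonds, plus one π bond, giving a steric number of 3, so it is sp2.
C8 is sp: 2 σ bonds, plus two π bonds, 2 electron-density regions.
C9 carries 3 σ bonds, plus one π bond, giving a steric number of 3, so it is sp2.

C1 sp2, C2 sp2, C3 sp2, C4 sp2, C5 sp2, C6 sp2, C7 sp2, C8 sp, C9 sp2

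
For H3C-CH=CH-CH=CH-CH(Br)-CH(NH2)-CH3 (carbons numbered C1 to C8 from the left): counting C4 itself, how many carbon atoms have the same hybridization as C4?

4

C4 is sp2 (one π bond).
C1: sp3
C2: sp2 ✓
C3: sp2 ✓
C4: sp2 ✓
C5: sp2 ✓
C6: sp3
C7: sp3
C8: sp3
4 carbons are sp2.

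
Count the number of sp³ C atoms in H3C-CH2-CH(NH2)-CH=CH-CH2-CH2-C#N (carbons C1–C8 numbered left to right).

5

C1: sp3 ✓
C2: sp3 ✓
C3: sp3 ✓
C4: sp2
C5: sp2
C6: sp3 ✓
C7: sp3 ✓
C8: sp
C1, C2, C3, C6, C7 → 5 sp3 carbons.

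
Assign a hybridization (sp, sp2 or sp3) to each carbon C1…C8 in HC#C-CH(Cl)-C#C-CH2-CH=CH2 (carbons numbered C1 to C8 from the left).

C1: 2 σ bonds, plus two π bonds; 2 regions of electron density → sp.
C2 carries 2 σ bonds, plus two π bonds, giving a steric number of 2, so it is sp.
C3 is sp3: 4 σ bonds, 4 electron-density regions.
C4 (2 σ bonds, plus two π bonds) has steric number 2: sp.
C5: 2 σ bonds, plus two π bonds; 2 regions of electron density → sp.
C6 is sp3: 4 σ bonds, 4 electron-density regions.
C7 has 3 σ bonds, plus one π bond: steric number 3 → sp2.
C8 carries 3 σ bonds, plus one π bond, giving a steric number of 3, so it is sp2.

C1 sp, C2 sp, C3 sp3, C4 sp, C5 sp, C6 sp3, C7 sp2, C8 sp2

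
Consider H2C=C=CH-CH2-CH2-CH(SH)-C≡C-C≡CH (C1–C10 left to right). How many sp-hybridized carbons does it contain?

5

C1: sp2
C2: sp ✓
C3: sp2
C4: sp3
C5: sp3
C6: sp3
C7: sp ✓
C8: sp ✓
C9: sp ✓
C10: sp ✓
C2, C7, C8, C9, C10 → 5 sp carbons.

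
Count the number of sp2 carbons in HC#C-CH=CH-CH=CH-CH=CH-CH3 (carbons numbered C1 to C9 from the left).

C1: sp
C2: sp
C3: sp2 ✓
C4: sp2 ✓
C5: sp2 ✓
C6: sp2 ✓
C7: sp2 ✓
C8: sp2 ✓
C9: sp3
C3, C4, C5, C6, C7, C8 → 6 sp2 carbons.

6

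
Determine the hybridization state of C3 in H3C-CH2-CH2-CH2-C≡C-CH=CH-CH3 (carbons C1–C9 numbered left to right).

sp^3

C3 carries 4 σ bonds, giving a steric number of 4, so it is sp3.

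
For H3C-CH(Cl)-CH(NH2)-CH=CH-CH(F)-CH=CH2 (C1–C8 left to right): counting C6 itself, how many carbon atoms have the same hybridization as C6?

C6 is sp3 (only σ bonds).
C1: sp3 ✓
C2: sp3 ✓
C3: sp3 ✓
C4: sp2
C5: sp2
C6: sp3 ✓
C7: sp2
C8: sp2
4 carbons are sp3.

4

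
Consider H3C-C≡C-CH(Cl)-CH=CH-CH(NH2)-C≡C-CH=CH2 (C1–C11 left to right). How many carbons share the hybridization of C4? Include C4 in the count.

3

C4 is sp3 (only σ bonds).
C1: sp3 ✓
C2: sp
C3: sp
C4: sp3 ✓
C5: sp2
C6: sp2
C7: sp3 ✓
C8: sp
C9: sp
C10: sp2
C11: sp2
3 carbons are sp3.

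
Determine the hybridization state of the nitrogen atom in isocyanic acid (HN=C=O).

The nitrogen atom (2 σ bonds and 1 lone pair, plus one π bond) has steric number 3: sp2.

sp²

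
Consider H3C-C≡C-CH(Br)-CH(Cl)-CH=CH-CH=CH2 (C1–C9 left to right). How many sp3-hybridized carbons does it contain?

3

C1: sp3 ✓
C2: sp
C3: sp
C4: sp3 ✓
C5: sp3 ✓
C6: sp2
C7: sp2
C8: sp2
C9: sp2
C1, C4, C5 → 3 sp3 carbons.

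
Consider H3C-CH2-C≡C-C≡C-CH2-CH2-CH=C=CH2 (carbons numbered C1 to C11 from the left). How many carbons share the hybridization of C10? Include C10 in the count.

5

C10 is sp (two π bonds).
C1: sp3
C2: sp3
C3: sp ✓
C4: sp ✓
C5: sp ✓
C6: sp ✓
C7: sp3
C8: sp3
C9: sp2
C10: sp ✓
C11: sp2
5 carbons are sp.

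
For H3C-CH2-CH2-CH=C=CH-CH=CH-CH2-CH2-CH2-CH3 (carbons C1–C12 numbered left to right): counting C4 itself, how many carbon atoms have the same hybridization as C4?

C4 is sp2 (one π bond).
C1: sp3
C2: sp3
C3: sp3
C4: sp2 ✓
C5: sp
C6: sp2 ✓
C7: sp2 ✓
C8: sp2 ✓
C9: sp3
C10: sp3
C11: sp3
C12: sp3
4 carbons are sp2.

4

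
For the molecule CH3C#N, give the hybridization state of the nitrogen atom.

N has one σ bond and one lone pair: steric number 2 → sp.

sp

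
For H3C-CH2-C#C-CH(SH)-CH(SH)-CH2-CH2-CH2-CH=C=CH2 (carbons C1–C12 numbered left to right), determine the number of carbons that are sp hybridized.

C1: sp3
C2: sp3
C3: sp ✓
C4: sp ✓
C5: sp3
C6: sp3
C7: sp3
C8: sp3
C9: sp3
C10: sp2
C11: sp ✓
C12: sp2
C3, C4, C11 → 3 sp carbons.

3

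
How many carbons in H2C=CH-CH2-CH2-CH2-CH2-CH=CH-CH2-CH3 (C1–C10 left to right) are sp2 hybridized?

C1: sp2 ✓
C2: sp2 ✓
C3: sp3
C4: sp3
C5: sp3
C6: sp3
C7: sp2 ✓
C8: sp2 ✓
C9: sp3
C10: sp3
C1, C2, C7, C8 → 4 sp2 carbons.

4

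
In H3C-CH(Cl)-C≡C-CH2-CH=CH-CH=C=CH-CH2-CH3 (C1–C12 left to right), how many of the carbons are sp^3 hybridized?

C1: sp3 ✓
C2: sp3 ✓
C3: sp
C4: sp
C5: sp3 ✓
C6: sp2
C7: sp2
C8: sp2
C9: sp
C10: sp2
C11: sp3 ✓
C12: sp3 ✓
C1, C2, C5, C11, C12 → 5 sp3 carbons.

5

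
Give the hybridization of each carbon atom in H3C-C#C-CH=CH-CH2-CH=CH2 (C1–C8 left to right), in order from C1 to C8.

C1 carries 4 σ bonds, giving a steric number of 4, so it is sp3.
C2 carries 2 σ bonds, plus two π bonds, giving a steric number of 2, so it is sp.
C3: 2 σ bonds, plus two π bonds — 2 electron domains, sp.
C4 (3 σ bonds, plus one π bond) has steric number 3: sp2.
C5: 3 σ bonds, plus one π bond; 3 regions of electron density → sp2.
C6 carries 4 σ bonds, giving a steric number of 4, so it is sp3.
C7 (3 σ bonds, plus one π bond) has steric number 3: sp2.
C8 (3 σ bonds, plus one π bond) has steric number 3: sp2.

C1 sp3, C2 sp, C3 sp, C4 sp2, C5 sp2, C6 sp3, C7 sp2, C8 sp2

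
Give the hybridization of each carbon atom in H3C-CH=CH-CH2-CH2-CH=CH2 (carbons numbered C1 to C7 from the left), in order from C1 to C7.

C1: 4 σ bonds; 4 regions of electron density → sp3.
C2: 3 σ bonds, plus one π bond; 3 regions of electron density → sp2.
C3 has 3 σ bonds, plus one π bond: steric number 3 → sp2.
C4 carries 4 σ bonds, giving a steric number of 4, so it is sp3.
C5: 4 σ bonds; 4 regions of electron density → sp3.
C6: 3 σ bonds, plus one π bond; 3 regions of electron density → sp2.
C7 has 3 σ bonds, plus one π bond: steric number 3 → sp2.

C1 sp3, C2 sp2, C3 sp2, C4 sp3, C5 sp3, C6 sp2, C7 sp2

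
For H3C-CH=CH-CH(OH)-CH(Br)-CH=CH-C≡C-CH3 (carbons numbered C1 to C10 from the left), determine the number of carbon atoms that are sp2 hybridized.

C1: sp3
C2: sp2 ✓
C3: sp2 ✓
C4: sp3
C5: sp3
C6: sp2 ✓
C7: sp2 ✓
C8: sp
C9: sp
C10: sp3
C2, C3, C6, C7 → 4 sp2 carbons.

4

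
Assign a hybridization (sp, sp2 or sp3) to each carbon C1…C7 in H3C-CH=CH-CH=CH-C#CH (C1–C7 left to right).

C1: 4 σ bonds; 4 regions of electron density → sp3.
C2 has 3 σ bonds, plus one π bond: steric number 3 → sp2.
C3 — 3 σ bonds, plus one π bond. Steric number 3, so sp2.
C4 (3 σ bonds, plus one π bond) has steric number 3: sp2.
C5 has 3 σ bonds, plus one π bond: steric number 3 → sp2.
C6: 2 σ bonds, plus two π bonds; 2 regions of electron density → sp.
C7 is sp: 2 σ bonds, plus two π bonds, 2 electron-density regions.

C1 sp3, C2 sp2, C3 sp2, C4 sp2, C5 sp2, C6 sp, C7 sp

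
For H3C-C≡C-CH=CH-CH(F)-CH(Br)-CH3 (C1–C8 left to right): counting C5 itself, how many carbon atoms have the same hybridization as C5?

C5 is sp2 (one π bond).
C1: sp3
C2: sp
C3: sp
C4: sp2 ✓
C5: sp2 ✓
C6: sp3
C7: sp3
C8: sp3
2 carbons are sp2.

2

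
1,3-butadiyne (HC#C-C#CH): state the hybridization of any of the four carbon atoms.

sp

Every carbon is part of a C≡C triple bond: two σ regions → sp.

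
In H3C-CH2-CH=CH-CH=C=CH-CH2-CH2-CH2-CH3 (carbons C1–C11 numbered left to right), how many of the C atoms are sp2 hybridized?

C1: sp3
C2: sp3
C3: sp2 ✓
C4: sp2 ✓
C5: sp2 ✓
C6: sp
C7: sp2 ✓
C8: sp3
C9: sp3
C10: sp3
C11: sp3
C3, C4, C5, C7 → 4 sp2 carbons.

4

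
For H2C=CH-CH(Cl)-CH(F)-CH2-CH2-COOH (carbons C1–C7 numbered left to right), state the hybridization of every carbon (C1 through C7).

C1 has 3 σ bonds, plus one π bond: steric number 3 → sp2.
C2: 3 σ bonds, plus one π bond; 3 regions of electron density → sp2.
C3 is sp3: 4 σ bonds, 4 electron-density regions.
C4 (4 σ bonds) has steric number 4: sp3.
C5 is sp3: 4 σ bonds, 4 electron-density regions.
C6 — 4 σ bonds. Steric number 4, so sp3.
C7 (3 σ bonds, plus one π bond) has steric number 3: sp2.

C1 sp2, C2 sp2, C3 sp3, C4 sp3, C5 sp3, C6 sp3, C7 sp2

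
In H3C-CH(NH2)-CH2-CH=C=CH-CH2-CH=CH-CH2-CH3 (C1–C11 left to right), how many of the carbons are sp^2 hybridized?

C1: sp3
C2: sp3
C3: sp3
C4: sp2 ✓
C5: sp
C6: sp2 ✓
C7: sp3
C8: sp2 ✓
C9: sp2 ✓
C10: sp3
C11: sp3
C4, C6, C8, C9 → 4 sp2 carbons.

4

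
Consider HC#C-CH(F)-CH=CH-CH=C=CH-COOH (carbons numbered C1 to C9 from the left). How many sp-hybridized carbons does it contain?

C1: sp ✓
C2: sp ✓
C3: sp3
C4: sp2
C5: sp2
C6: sp2
C7: sp ✓
C8: sp2
C9: sp2
C1, C2, C7 → 3 sp carbons.

3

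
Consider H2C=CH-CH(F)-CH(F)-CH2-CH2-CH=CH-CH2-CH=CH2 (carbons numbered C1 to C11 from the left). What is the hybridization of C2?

sp^2

C2: 3 σ bonds, plus one π bond; 3 regions of electron density → sp2.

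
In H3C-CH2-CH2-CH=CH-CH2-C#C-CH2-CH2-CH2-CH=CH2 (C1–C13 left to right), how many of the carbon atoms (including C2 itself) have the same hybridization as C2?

C2 is sp3 (only σ bonds).
C1: sp3 ✓
C2: sp3 ✓
C3: sp3 ✓
C4: sp2
C5: sp2
C6: sp3 ✓
C7: sp
C8: sp
C9: sp3 ✓
C10: sp3 ✓
C11: sp3 ✓
C12: sp2
C13: sp2
7 carbons are sp3.

7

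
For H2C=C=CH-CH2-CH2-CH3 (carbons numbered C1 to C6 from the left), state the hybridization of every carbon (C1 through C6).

C1 (3 σ bonds, plus one π bond) has steric number 3: sp2.
C2 is sp: 2 σ bonds, plus two π bonds, 2 electron-density regions.
C3 — 3 σ bonds, plus one π bond. Steric number 3, so sp2.
C4: 4 σ bonds — 4 electron domains, sp3.
C5 has 4 σ bonds: steric number 4 → sp3.
C6: 4 σ bonds; 4 regions of electron density → sp3.

C1 sp2, C2 sp, C3 sp2, C4 sp3, C5 sp3, C6 sp3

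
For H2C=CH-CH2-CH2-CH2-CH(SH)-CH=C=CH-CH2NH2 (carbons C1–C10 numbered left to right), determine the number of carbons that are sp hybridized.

1

C1: sp2
C2: sp2
C3: sp3
C4: sp3
C5: sp3
C6: sp3
C7: sp2
C8: sp ✓
C9: sp2
C10: sp3
C8 → 1 sp carbon.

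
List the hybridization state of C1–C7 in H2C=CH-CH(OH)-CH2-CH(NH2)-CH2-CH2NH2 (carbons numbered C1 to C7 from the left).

C1 has 3 σ bonds, plus one π bond: steric number 3 → sp2.
C2 — 3 σ bonds, plus one π bond. Steric number 3, so sp2.
C3 carries 4 σ bonds, giving a steric number of 4, so it is sp3.
C4: 4 σ bonds — 4 electron domains, sp3.
C5: 4 σ bonds — 4 electron domains, sp3.
C6 is sp3: 4 σ bonds, 4 electron-density regions.
C7: 4 σ bonds; 4 regions of electron density → sp3.

C1 sp2, C2 sp2, C3 sp3, C4 sp3, C5 sp3, C6 sp3, C7 sp3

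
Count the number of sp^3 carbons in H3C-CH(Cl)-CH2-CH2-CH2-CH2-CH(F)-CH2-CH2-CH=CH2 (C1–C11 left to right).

C1: sp3 ✓
C2: sp3 ✓
C3: sp3 ✓
C4: sp3 ✓
C5: sp3 ✓
C6: sp3 ✓
C7: sp3 ✓
C8: sp3 ✓
C9: sp3 ✓
C10: sp2
C11: sp2
C1, C2, C3, C4, C5, C6, C7, C8, C9 → 9 sp3 carbons.

9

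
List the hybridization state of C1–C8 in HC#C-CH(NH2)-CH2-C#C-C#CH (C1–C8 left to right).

C1: 2 σ bonds, plus two π bonds — 2 electron domains, sp.
C2: 2 σ bonds, plus two π bonds; 2 regions of electron density → sp.
C3 (4 σ bonds) has steric number 4: sp3.
C4: 4 σ bonds — 4 electron domains, sp3.
C5 is sp: 2 σ bonds, plus two π bonds, 2 electron-density regions.
C6 carries 2 σ bonds, plus two π bonds, giving a steric number of 2, so it is sp.
C7 carries 2 σ bonds, plus two π bonds, giving a steric number of 2, so it is sp.
C8 (2 σ bonds, plus two π bonds) has steric number 2: sp.

C1 sp, C2 sp, C3 sp3, C4 sp3, C5 sp, C6 sp, C7 sp, C8 sp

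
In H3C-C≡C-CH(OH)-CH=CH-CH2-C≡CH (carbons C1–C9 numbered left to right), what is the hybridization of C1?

C1 (4 σ bonds) has steric number 4: sp3.

sp3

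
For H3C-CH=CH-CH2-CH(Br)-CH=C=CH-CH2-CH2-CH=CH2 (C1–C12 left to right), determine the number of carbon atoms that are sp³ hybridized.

5

C1: sp3 ✓
C2: sp2
C3: sp2
C4: sp3 ✓
C5: sp3 ✓
C6: sp2
C7: sp
C8: sp2
C9: sp3 ✓
C10: sp3 ✓
C11: sp2
C12: sp2
C1, C4, C5, C9, C10 → 5 sp3 carbons.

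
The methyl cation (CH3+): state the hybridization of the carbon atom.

Three σ bonds to H, empty p orbital → sp2, trigonal planar.

sp²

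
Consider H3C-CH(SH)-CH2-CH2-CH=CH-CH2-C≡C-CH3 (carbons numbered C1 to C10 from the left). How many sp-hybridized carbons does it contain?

C1: sp3
C2: sp3
C3: sp3
C4: sp3
C5: sp2
C6: sp2
C7: sp3
C8: sp ✓
C9: sp ✓
C10: sp3
C8, C9 → 2 sp carbons.

2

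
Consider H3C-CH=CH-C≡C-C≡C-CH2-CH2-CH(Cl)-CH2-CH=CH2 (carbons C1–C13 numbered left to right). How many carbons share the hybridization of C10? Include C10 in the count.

C10 is sp3 (only σ bonds).
C1: sp3 ✓
C2: sp2
C3: sp2
C4: sp
C5: sp
C6: sp
C7: sp
C8: sp3 ✓
C9: sp3 ✓
C10: sp3 ✓
C11: sp3 ✓
C12: sp2
C13: sp2
5 carbons are sp3.

5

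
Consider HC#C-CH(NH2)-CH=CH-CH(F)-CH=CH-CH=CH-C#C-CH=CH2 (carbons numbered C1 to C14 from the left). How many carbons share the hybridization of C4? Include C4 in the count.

8

C4 is sp2 (one π bond).
C1: sp
C2: sp
C3: sp3
C4: sp2 ✓
C5: sp2 ✓
C6: sp3
C7: sp2 ✓
C8: sp2 ✓
C9: sp2 ✓
C10: sp2 ✓
C11: sp
C12: sp
C13: sp2 ✓
C14: sp2 ✓
8 carbons are sp2.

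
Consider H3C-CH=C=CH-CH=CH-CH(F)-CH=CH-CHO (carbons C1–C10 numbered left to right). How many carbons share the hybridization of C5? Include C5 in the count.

C5 is sp2 (one π bond).
C1: sp3
C2: sp2 ✓
C3: sp
C4: sp2 ✓
C5: sp2 ✓
C6: sp2 ✓
C7: sp3
C8: sp2 ✓
C9: sp2 ✓
C10: sp2 ✓
7 carbons are sp2.

7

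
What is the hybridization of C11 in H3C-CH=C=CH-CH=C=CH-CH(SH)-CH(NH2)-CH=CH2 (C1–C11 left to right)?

C11 carries 3 σ bonds, plus one π bond, giving a steric number of 3, so it is sp2.

sp²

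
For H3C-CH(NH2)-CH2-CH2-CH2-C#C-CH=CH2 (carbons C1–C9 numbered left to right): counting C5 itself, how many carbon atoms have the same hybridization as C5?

C5 is sp3 (only σ bonds).
C1: sp3 ✓
C2: sp3 ✓
C3: sp3 ✓
C4: sp3 ✓
C5: sp3 ✓
C6: sp
C7: sp
C8: sp2
C9: sp2
5 carbons are sp3.

5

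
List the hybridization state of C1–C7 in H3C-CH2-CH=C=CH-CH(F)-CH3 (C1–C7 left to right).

C1 is sp3: 4 σ bonds, 4 electron-density regions.
C2 carries 4 σ bonds, giving a steric number of 4, so it is sp3.
C3: 3 σ bonds, plus one π bond; 3 regions of electron density → sp2.
C4 is sp: 2 σ bonds, plus two π bonds, 2 electron-density regions.
C5: 3 σ bonds, plus one π bond — 3 electron domains, sp2.
C6: 4 σ bonds — 4 electron domains, sp3.
C7 is sp3: 4 σ bonds, 4 electron-density regions.

C1 sp3, C2 sp3, C3 sp2, C4 sp, C5 sp2, C6 sp3, C7 sp3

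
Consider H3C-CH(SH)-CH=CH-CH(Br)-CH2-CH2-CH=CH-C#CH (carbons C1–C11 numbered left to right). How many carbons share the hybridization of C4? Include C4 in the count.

C4 is sp2 (one π bond).
C1: sp3
C2: sp3
C3: sp2 ✓
C4: sp2 ✓
C5: sp3
C6: sp3
C7: sp3
C8: sp2 ✓
C9: sp2 ✓
C10: sp
C11: sp
4 carbons are sp2.

4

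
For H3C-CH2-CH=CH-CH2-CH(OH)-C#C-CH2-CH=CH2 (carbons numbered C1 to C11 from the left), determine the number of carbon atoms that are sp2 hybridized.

C1: sp3
C2: sp3
C3: sp2 ✓
C4: sp2 ✓
C5: sp3
C6: sp3
C7: sp
C8: sp
C9: sp3
C10: sp2 ✓
C11: sp2 ✓
C3, C4, C10, C11 → 4 sp2 carbons.

4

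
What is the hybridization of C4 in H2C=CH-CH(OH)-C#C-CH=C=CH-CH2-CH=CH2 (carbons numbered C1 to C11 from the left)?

sp

C4 is sp: 2 σ bonds, plus two π bonds, 2 electron-density regions.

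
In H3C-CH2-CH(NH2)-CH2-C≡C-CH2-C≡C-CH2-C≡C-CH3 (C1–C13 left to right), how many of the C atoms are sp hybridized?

6

C1: sp3
C2: sp3
C3: sp3
C4: sp3
C5: sp ✓
C6: sp ✓
C7: sp3
C8: sp ✓
C9: sp ✓
C10: sp3
C11: sp ✓
C12: sp ✓
C13: sp3
C5, C6, C8, C9, C11, C12 → 6 sp carbons.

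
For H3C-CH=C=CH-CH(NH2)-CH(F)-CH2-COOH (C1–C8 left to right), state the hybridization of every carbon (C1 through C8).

C1 sp3, C2 sp2, C3 sp, C4 sp2, C5 sp3, C6 sp3, C7 sp3, C8 sp2

C1 carries 4 σ bonds, giving a steric number of 4, so it is sp3.
C2 is sp2: 3 σ bonds, plus one π bond, 3 electron-density regions.
C3 carries 2 σ bonds, plus two π bonds, giving a steric number of 2, so it is sp.
C4 — 3 σ bonds, plus one π bond. Steric number 3, so sp2.
C5 — 4 σ bonds. Steric number 4, so sp3.
C6 is sp3: 4 σ bonds, 4 electron-density regions.
C7: 4 σ bonds; 4 regions of electron density → sp3.
C8 — 3 σ bonds, plus one π bond. Steric number 3, so sp2.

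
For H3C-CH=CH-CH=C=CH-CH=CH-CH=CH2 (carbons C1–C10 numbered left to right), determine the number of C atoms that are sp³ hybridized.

C1: sp3 ✓
C2: sp2
C3: sp2
C4: sp2
C5: sp
C6: sp2
C7: sp2
C8: sp2
C9: sp2
C10: sp2
C1 → 1 sp3 carbon.

1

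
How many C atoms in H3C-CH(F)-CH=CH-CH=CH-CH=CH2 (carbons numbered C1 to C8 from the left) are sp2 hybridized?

C1: sp3
C2: sp3
C3: sp2 ✓
C4: sp2 ✓
C5: sp2 ✓
C6: sp2 ✓
C7: sp2 ✓
C8: sp2 ✓
C3, C4, C5, C6, C7, C8 → 6 sp2 carbons.

6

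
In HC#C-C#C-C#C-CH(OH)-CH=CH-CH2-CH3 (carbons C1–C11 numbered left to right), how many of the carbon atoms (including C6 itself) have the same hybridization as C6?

C6 is sp (two π bonds).
C1: sp ✓
C2: sp ✓
C3: sp ✓
C4: sp ✓
C5: sp ✓
C6: sp ✓
C7: sp3
C8: sp2
C9: sp2
C10: sp3
C11: sp3
6 carbons are sp.

6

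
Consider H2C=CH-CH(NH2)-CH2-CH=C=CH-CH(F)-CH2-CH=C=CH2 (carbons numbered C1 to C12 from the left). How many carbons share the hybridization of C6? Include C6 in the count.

C6 is sp (two π bonds).
C1: sp2
C2: sp2
C3: sp3
C4: sp3
C5: sp2
C6: sp ✓
C7: sp2
C8: sp3
C9: sp3
C10: sp2
C11: sp ✓
C12: sp2
2 carbons are sp.

2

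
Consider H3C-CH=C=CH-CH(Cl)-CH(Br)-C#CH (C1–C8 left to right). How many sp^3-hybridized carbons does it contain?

C1: sp3 ✓
C2: sp2
C3: sp
C4: sp2
C5: sp3 ✓
C6: sp3 ✓
C7: sp
C8: sp
C1, C5, C6 → 3 sp3 carbons.

3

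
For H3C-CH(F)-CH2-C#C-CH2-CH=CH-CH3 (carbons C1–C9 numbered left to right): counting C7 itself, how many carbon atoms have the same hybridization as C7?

C7 is sp2 (one π bond).
C1: sp3
C2: sp3
C3: sp3
C4: sp
C5: sp
C6: sp3
C7: sp2 ✓
C8: sp2 ✓
C9: sp3
2 carbons are sp2.

2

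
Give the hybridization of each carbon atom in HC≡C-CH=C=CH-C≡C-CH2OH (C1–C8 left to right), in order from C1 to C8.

C1 sp, C2 sp, C3 sp2, C4 sp, C5 sp2, C6 sp, C7 sp, C8 sp3

C1 is sp: 2 σ bonds, plus two π bonds, 2 electron-density regions.
C2: 2 σ bonds, plus two π bonds; 2 regions of electron density → sp.
C3 carries 3 σ bonds, plus one π bond, giving a steric number of 3, so it is sp2.
C4 — 2 σ bonds, plus two π bonds. Steric number 2, so sp.
C5 carries 3 σ bonds, plus one π bond, giving a steric number of 3, so it is sp2.
C6 carries 2 σ bonds, plus two π bonds, giving a steric number of 2, so it is sp.
C7 (2 σ bonds, plus two π bonds) has steric number 2: sp.
C8 — 4 σ bonds. Steric number 4, so sp3.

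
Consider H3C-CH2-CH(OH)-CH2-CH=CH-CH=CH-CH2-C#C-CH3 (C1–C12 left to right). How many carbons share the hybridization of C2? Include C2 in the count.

C2 is sp3 (only σ bonds).
C1: sp3 ✓
C2: sp3 ✓
C3: sp3 ✓
C4: sp3 ✓
C5: sp2
C6: sp2
C7: sp2
C8: sp2
C9: sp3 ✓
C10: sp
C11: sp
C12: sp3 ✓
6 carbons are sp3.

6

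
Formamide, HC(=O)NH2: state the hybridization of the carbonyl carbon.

sp2

The carbonyl carbon: 3 σ bonds, plus one π bond; 3 regions of electron density → sp2.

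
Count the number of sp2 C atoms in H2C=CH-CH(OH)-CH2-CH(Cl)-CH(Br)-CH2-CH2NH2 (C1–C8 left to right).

2

C1: sp2 ✓
C2: sp2 ✓
C3: sp3
C4: sp3
C5: sp3
C6: sp3
C7: sp3
C8: sp3
C1, C2 → 2 sp2 carbons.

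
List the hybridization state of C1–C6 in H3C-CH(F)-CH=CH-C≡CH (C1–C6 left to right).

C1 — 4 σ bonds. Steric number 4, so sp3.
C2 has 4 σ bonds: steric number 4 → sp3.
C3: 3 σ bonds, plus one π bond — 3 electron domains, sp2.
C4: 3 σ bonds, plus one π bond; 3 regions of electron density → sp2.
C5 — 2 σ bonds, plus two π bonds. Steric number 2, so sp.
C6: 2 σ bonds, plus two π bonds; 2 regions of electron density → sp.

C1 sp3, C2 sp3, C3 sp2, C4 sp2, C5 sp, C6 sp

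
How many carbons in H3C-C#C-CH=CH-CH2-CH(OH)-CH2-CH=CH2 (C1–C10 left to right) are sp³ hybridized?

4

C1: sp3 ✓
C2: sp
C3: sp
C4: sp2
C5: sp2
C6: sp3 ✓
C7: sp3 ✓
C8: sp3 ✓
C9: sp2
C10: sp2
C1, C6, C7, C8 → 4 sp3 carbons.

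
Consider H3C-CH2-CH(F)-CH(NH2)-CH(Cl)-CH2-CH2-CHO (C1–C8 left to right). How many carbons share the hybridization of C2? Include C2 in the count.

7

C2 is sp3 (only σ bonds).
C1: sp3 ✓
C2: sp3 ✓
C3: sp3 ✓
C4: sp3 ✓
C5: sp3 ✓
C6: sp3 ✓
C7: sp3 ✓
C8: sp2
7 carbons are sp3.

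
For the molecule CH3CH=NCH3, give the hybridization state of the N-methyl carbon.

sp3

The N-methyl carbon is sp3: 4 σ bonds, 4 electron-density regions.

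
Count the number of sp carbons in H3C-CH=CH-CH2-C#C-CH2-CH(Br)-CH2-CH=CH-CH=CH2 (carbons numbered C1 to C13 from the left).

2

C1: sp3
C2: sp2
C3: sp2
C4: sp3
C5: sp ✓
C6: sp ✓
C7: sp3
C8: sp3
C9: sp3
C10: sp2
C11: sp2
C12: sp2
C13: sp2
C5, C6 → 2 sp carbons.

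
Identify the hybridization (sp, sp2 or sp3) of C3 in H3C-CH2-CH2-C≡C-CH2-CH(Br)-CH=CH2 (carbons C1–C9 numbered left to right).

sp3

C3: 4 σ bonds; 4 regions of electron density → sp3.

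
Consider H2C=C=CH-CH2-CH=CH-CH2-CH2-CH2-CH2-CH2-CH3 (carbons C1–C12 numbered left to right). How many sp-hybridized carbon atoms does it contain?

C1: sp2
C2: sp ✓
C3: sp2
C4: sp3
C5: sp2
C6: sp2
C7: sp3
C8: sp3
C9: sp3
C10: sp3
C11: sp3
C12: sp3
C2 → 1 sp carbon.

1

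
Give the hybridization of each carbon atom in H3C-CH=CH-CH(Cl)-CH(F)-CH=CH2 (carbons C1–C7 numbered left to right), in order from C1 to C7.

C1 is sp3: 4 σ bonds, 4 electron-density regions.
C2: 3 σ bonds, plus one π bond — 3 electron domains, sp2.
C3 — 3 σ bonds, plus one π bond. Steric number 3, so sp2.
C4: 4 σ bonds — 4 electron domains, sp3.
C5 — 4 σ bonds. Steric number 4, so sp3.
C6 — 3 σ bonds, plus one π bond. Steric number 3, so sp2.
C7 — 3 σ bonds, plus one π bond. Steric number 3, so sp2.

C1 sp3, C2 sp2, C3 sp2, C4 sp3, C5 sp3, C6 sp2, C7 sp2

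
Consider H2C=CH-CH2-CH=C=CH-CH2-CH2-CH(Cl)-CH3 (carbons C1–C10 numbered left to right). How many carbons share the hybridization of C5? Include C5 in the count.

C5 is sp (two π bonds).
C1: sp2
C2: sp2
C3: sp3
C4: sp2
C5: sp ✓
C6: sp2
C7: sp3
C8: sp3
C9: sp3
C10: sp3
1 carbon is sp.

1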